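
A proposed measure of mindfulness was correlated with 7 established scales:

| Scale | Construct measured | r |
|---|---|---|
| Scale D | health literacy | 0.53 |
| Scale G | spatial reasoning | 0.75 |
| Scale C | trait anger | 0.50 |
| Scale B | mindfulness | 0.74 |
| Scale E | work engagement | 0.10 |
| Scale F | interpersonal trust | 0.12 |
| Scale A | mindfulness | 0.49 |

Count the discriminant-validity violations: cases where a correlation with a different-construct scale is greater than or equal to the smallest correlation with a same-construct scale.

3

Convergent (same construct = mindfulness): Scale B, Scale A.
Smallest convergent = 0.49. Discriminant values: 0.53, 0.75, 0.50, 0.10, 0.12; count ≥ 0.49 → 3.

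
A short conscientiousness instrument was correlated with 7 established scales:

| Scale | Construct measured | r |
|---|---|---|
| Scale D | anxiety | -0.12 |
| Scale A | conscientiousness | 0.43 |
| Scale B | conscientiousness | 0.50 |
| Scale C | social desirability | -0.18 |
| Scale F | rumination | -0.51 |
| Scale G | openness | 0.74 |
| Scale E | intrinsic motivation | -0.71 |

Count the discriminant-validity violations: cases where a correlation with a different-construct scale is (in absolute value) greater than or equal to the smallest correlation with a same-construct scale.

3

Convergent (same construct = conscientiousness): Scale A, Scale B.
Smallest convergent = 0.43. Discriminant |r|: 0.12, 0.18, 0.51, 0.74, 0.71; count ≥ 0.43 → 3.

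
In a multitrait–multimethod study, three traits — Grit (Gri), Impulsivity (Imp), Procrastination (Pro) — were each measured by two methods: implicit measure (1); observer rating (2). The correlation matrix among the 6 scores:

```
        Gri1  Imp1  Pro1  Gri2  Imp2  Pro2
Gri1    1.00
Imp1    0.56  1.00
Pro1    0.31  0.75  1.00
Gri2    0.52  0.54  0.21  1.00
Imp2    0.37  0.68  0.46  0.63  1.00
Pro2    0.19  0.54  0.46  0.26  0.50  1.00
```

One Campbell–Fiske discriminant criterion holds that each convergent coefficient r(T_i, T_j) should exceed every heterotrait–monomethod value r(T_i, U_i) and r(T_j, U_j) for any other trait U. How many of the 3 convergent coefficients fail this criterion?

Convergent coefficients and their comparison sets:
Gri (methods 1·2): 0.52 vs {0.56, 0.63, 0.31, 0.26} → fail.
Imp (methods 1·2): 0.68 vs {0.56, 0.63, 0.75, 0.50} → fail.
Pro (methods 1·2): 0.46 vs {0.31, 0.26, 0.75, 0.50} → fail.
3 of 3 fail.

3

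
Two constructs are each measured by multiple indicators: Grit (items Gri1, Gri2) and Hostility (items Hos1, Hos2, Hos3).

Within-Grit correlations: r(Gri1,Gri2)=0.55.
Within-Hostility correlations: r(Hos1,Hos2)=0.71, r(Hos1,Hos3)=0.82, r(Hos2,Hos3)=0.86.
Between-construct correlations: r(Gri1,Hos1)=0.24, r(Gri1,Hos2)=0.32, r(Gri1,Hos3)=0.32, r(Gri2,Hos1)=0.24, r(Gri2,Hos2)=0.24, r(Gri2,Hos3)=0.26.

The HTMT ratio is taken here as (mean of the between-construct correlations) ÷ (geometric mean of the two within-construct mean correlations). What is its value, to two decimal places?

Between-construct mean = 1.62/6 = 0.2700.
Mean within-Gri = 0.55/1 = 0.5500; mean within-Hos = 2.39/3 = 0.7967.
Geometric mean = √(0.5500 × 0.7967) = 0.6620.
HTMT = 0.2700 / 0.6620 = 0.41.

0.41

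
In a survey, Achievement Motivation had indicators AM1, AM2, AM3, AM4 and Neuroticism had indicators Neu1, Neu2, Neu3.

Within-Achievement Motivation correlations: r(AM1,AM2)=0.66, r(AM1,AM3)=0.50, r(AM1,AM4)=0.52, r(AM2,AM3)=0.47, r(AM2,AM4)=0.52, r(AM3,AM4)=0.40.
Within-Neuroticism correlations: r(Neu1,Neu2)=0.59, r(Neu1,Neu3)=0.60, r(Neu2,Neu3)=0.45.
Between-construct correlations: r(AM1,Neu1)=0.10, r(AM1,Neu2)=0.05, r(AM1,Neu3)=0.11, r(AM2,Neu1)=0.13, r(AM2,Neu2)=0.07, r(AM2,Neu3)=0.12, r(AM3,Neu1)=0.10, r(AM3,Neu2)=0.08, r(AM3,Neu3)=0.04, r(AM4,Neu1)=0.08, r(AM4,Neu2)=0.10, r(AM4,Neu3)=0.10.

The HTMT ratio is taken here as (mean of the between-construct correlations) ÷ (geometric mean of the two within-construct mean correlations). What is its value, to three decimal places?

0.170

Mean between = 1.08/12 = 0.0900.
Mean within-AM = 3.07/6 = 0.5117; mean within-Neu = 1.64/3 = 0.5467.
Geometric mean = √(0.5117 × 0.5467) = 0.5289.
HTMT = 0.0900 / 0.5289 = 0.170.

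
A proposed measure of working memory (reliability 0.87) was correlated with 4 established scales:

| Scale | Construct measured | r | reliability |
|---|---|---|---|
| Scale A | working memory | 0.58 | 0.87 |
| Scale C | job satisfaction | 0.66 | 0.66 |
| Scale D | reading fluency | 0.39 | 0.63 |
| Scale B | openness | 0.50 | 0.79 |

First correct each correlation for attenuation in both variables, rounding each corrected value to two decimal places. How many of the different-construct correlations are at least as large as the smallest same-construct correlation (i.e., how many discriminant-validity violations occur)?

1

Disattenuated r (r / √(r_scale · r_new)):
  Scale A (conv): 0.58 / √(0.87·0.87) = 0.67
  Scale C (disc): 0.66 / √(0.66·0.87) = 0.87
  Scale D (disc): 0.39 / √(0.63·0.87) = 0.53
  Scale B (disc): 0.50 / √(0.79·0.87) = 0.60
Smallest convergent = 0.67. Discriminant values: 0.87, 0.53, 0.60; count ≥ 0.67 → 1.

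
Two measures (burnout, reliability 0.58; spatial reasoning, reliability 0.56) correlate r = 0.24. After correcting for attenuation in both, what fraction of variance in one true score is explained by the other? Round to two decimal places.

Disattenuated r = 0.24 / √(0.58 × 0.56) = 0.24 / 0.5699 = 0.4211.
Shared true-score variance = 0.4211² = 0.1773 ≈ 0.18.

0.18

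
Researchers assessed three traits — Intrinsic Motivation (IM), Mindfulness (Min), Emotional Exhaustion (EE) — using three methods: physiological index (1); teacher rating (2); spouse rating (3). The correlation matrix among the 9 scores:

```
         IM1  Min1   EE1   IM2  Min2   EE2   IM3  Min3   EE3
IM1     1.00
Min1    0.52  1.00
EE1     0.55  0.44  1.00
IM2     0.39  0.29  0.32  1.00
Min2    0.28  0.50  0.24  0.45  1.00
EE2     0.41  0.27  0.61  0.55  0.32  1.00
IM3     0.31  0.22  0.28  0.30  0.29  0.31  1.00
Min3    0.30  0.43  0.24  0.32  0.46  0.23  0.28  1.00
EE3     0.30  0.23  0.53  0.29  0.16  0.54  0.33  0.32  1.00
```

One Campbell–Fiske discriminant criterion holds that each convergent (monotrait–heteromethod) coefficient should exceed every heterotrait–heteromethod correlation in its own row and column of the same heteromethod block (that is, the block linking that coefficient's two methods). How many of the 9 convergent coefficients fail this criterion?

Convergent coefficients and their comparison sets:
IM (methods 1·2): 0.39 vs {0.28, 0.29, 0.41, 0.32} → fail.
IM (methods 1·3): 0.31 vs {0.30, 0.22, 0.30, 0.28} → pass.
IM (methods 2·3): 0.30 vs {0.32, 0.29, 0.29, 0.31} → fail.
Min (methods 1·2): 0.50 vs {0.29, 0.28, 0.27, 0.24} → pass.
Min (methods 1·3): 0.43 vs {0.22, 0.30, 0.23, 0.24} → pass.
Min (methods 2·3): 0.46 vs {0.29, 0.32, 0.16, 0.23} → pass.
EE (methods 1·2): 0.61 vs {0.32, 0.41, 0.24, 0.27} → pass.
EE (methods 1·3): 0.53 vs {0.28, 0.30, 0.24, 0.23} → pass.
EE (methods 2·3): 0.54 vs {0.31, 0.29, 0.23, 0.16} → pass.
2 of 9 fail.

2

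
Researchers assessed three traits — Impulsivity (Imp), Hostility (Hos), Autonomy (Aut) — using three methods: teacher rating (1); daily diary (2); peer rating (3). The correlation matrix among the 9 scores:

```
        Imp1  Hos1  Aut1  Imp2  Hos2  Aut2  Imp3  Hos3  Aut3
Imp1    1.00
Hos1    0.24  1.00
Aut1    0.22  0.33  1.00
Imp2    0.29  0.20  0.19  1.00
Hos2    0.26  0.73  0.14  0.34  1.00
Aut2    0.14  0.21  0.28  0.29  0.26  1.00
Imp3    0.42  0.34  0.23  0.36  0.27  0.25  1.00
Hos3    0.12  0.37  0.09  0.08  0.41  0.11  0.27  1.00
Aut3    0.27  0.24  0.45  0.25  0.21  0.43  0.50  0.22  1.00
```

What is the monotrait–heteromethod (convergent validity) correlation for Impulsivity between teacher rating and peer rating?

Same trait (Imp), different methods: r(Imp1, Imp3) = 0.42.

0.42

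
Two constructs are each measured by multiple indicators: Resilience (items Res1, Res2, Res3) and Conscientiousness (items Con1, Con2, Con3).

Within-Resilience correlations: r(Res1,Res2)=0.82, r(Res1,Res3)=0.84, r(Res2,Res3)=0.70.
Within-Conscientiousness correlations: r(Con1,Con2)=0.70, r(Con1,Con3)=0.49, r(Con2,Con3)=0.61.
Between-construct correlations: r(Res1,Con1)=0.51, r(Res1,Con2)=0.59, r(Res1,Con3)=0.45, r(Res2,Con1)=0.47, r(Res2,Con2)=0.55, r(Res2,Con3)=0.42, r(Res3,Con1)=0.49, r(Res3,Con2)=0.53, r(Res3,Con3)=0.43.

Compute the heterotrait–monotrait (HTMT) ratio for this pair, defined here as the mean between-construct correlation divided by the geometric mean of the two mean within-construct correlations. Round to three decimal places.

0.718

Mean between = 4.44/9 = 0.4933.
Mean within-Res = 2.36/3 = 0.7867; mean within-Con = 1.80/3 = 0.6000.
Geometric mean = √(0.7867 × 0.6000) = 0.6870.
HTMT = 0.4933 / 0.6870 = 0.718.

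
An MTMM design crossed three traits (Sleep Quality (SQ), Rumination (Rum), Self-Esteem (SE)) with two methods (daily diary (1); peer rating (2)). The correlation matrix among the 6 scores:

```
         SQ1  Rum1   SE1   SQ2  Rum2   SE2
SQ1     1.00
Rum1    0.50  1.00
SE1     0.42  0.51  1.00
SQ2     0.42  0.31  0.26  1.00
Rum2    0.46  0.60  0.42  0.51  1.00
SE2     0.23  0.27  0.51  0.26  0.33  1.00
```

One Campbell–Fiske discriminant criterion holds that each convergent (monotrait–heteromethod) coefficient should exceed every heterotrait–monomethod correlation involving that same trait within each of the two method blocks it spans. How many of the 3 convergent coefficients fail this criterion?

2

Convergent coefficients and their comparison sets:
SQ (methods 1·2): 0.42 vs {0.50, 0.51, 0.42, 0.26} → fail.
Rum (methods 1·2): 0.60 vs {0.50, 0.51, 0.51, 0.33} → pass.
SE (methods 1·2): 0.51 vs {0.42, 0.26, 0.51, 0.33} → fail.
2 of 3 fail.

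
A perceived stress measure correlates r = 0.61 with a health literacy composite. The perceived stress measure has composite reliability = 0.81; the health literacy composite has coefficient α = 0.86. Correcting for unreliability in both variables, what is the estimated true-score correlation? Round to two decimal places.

0.73

r_true = r_obs / √(r_xx · r_yy) = 0.61 / √(0.81 × 0.86) = 0.61 / √0.6966 = 0.61 / 0.8346 ≈ 0.73.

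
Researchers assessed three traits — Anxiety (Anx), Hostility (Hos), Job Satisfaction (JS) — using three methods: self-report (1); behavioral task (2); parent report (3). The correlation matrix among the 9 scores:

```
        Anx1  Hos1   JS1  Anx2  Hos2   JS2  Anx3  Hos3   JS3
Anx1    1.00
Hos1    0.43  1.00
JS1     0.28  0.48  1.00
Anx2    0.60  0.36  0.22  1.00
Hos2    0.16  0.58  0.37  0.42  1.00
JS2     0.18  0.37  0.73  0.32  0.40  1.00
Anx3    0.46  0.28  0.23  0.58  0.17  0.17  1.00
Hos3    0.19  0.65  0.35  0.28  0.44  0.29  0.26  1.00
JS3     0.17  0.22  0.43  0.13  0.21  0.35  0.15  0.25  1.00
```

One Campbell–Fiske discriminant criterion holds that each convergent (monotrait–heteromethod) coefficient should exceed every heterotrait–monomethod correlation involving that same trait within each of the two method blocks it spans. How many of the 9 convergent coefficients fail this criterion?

2

Each convergent coefficient versus the relevant comparison correlations:
Anx (methods 1·2): 0.60 vs {0.43, 0.42, 0.28, 0.32} → pass.
Anx (methods 1·3): 0.46 vs {0.43, 0.26, 0.28, 0.15} → pass.
Anx (methods 2·3): 0.58 vs {0.42, 0.26, 0.32, 0.15} → pass.
Hos (methods 1·2): 0.58 vs {0.43, 0.42, 0.48, 0.40} → pass.
Hos (methods 1·3): 0.65 vs {0.43, 0.26, 0.48, 0.25} → pass.
Hos (methods 2·3): 0.44 vs {0.42, 0.26, 0.40, 0.25} → pass.
JS (methods 1·2): 0.73 vs {0.28, 0.32, 0.48, 0.40} → pass.
JS (methods 1·3): 0.43 vs {0.28, 0.15, 0.48, 0.25} → fail.
JS (methods 2·3): 0.35 vs {0.32, 0.15, 0.40, 0.25} → fail.
2 of 9 fail.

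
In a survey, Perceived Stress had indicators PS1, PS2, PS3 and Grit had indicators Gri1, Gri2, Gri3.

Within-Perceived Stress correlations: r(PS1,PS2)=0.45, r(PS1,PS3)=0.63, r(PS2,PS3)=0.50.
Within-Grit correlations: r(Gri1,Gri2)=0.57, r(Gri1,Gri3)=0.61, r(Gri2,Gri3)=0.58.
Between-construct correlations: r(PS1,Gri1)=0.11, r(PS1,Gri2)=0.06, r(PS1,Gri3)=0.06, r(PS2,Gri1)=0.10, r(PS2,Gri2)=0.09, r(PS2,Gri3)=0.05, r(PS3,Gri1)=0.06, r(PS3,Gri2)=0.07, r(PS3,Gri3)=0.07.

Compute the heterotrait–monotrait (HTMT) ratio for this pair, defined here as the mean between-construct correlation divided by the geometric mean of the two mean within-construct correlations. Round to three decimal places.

0.134

Mean between = 0.67/9 = 0.0744.
Mean within-PS = 1.58/3 = 0.5267; mean within-Gri = 1.76/3 = 0.5867.
Geometric mean = √(0.5267 × 0.5867) = 0.5559.
HTMT = 0.0744 / 0.5559 = 0.134.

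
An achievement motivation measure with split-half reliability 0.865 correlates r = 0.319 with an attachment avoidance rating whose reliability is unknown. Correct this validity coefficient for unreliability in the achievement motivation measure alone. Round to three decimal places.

Single correction: r_c = r_obs / √r_xx = 0.319 / √0.865 = 0.319 / 0.9301 ≈ 0.343.

0.343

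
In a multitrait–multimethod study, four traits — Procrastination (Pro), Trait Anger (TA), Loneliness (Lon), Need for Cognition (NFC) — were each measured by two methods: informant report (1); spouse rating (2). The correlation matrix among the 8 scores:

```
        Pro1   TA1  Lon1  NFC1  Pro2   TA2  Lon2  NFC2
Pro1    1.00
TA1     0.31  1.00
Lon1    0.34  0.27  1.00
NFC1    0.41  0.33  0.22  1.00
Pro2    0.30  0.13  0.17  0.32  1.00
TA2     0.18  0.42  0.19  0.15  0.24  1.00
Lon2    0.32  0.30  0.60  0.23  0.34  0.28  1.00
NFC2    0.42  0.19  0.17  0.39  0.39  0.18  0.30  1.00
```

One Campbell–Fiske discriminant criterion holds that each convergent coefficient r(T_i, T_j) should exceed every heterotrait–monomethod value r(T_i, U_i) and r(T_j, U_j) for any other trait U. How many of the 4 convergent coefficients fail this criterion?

2

Convergent coefficients and their comparison sets:
Pro (methods 1·2): 0.30 vs {0.31, 0.24, 0.34, 0.34, 0.41, 0.39} → fail.
TA (methods 1·2): 0.42 vs {0.31, 0.24, 0.27, 0.28, 0.33, 0.18} → pass.
Lon (methods 1·2): 0.60 vs {0.34, 0.34, 0.27, 0.28, 0.22, 0.30} → pass.
NFC (methods 1·2): 0.39 vs {0.41, 0.39, 0.33, 0.18, 0.22, 0.30} → fail.
2 of 4 fail.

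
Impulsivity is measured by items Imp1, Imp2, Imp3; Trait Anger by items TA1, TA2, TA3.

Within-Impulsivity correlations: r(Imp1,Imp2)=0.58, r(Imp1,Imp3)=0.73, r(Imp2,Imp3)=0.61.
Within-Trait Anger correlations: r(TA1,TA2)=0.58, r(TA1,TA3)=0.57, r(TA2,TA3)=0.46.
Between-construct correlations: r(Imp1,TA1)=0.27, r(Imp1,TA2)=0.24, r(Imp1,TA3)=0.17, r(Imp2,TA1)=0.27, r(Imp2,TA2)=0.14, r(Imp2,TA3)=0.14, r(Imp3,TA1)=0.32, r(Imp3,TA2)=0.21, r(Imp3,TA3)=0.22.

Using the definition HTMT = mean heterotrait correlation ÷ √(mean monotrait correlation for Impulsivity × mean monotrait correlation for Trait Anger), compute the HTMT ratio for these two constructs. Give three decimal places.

Mean heterotrait r = 1.98/9 = 0.2200.
Mean within-Imp = 1.92/3 = 0.6400; mean within-TA = 1.61/3 = 0.5367.
Geometric mean = √(0.6400 × 0.5367) = 0.5861.
HTMT = 0.2200 / 0.5861 = 0.375.

0.375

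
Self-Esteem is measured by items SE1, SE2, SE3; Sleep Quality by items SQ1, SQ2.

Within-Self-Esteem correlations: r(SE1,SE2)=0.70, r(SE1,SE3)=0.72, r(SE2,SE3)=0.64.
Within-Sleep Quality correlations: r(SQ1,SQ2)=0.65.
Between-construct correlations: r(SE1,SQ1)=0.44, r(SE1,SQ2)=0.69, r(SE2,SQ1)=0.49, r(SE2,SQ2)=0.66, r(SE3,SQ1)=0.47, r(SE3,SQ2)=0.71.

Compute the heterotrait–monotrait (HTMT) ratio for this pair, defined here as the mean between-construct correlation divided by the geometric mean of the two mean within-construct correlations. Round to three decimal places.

Between-construct mean = 3.46/6 = 0.5767.
Mean within-SE = 2.06/3 = 0.6867; mean within-SQ = 0.65/1 = 0.6500.
Geometric mean = √(0.6867 × 0.6500) = 0.6681.
HTMT = 0.5767 / 0.6681 = 0.863.

0.863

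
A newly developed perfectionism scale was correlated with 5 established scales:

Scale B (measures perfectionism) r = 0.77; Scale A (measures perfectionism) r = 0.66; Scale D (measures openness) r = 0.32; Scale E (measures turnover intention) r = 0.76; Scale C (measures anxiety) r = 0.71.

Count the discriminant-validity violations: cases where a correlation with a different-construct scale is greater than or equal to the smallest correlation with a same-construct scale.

2

Convergent (same construct = perfectionism): Scale B, Scale A.
Smallest convergent = 0.66. Discriminant values: 0.32, 0.76, 0.71; count ≥ 0.66 → 2.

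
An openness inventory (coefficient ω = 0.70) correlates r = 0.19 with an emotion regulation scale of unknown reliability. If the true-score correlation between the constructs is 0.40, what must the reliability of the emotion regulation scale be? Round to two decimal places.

0.32

r_true = r_obs / √(r_xx · r_yy) ⇒ 0.40 = 0.19 / √(0.70 · r_yy).
√(0.70 · r_yy) = 0.19 / 0.40 = 0.4750; 0.70 · r_yy = 0.2256; r_yy = 0.2256 / 0.70 ≈ 0.32.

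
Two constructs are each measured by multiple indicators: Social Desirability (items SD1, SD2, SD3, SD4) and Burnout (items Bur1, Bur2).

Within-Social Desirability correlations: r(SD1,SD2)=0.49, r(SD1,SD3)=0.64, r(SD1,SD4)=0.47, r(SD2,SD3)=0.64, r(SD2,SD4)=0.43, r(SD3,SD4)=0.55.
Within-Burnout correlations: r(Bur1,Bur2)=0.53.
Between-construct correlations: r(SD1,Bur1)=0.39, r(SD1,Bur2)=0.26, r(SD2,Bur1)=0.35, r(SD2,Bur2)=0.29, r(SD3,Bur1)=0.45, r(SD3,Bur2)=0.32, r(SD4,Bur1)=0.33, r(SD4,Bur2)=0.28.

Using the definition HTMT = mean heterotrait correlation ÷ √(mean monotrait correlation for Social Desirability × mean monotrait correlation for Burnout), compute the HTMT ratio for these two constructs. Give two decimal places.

Mean heterotrait r = 2.67/8 = 0.3338.
Mean within-SD = 3.22/6 = 0.5367; mean within-Bur = 0.53/1 = 0.5300.
Geometric mean = √(0.5367 × 0.5300) = 0.5333.
HTMT = 0.3338 / 0.5333 = 0.63.

0.63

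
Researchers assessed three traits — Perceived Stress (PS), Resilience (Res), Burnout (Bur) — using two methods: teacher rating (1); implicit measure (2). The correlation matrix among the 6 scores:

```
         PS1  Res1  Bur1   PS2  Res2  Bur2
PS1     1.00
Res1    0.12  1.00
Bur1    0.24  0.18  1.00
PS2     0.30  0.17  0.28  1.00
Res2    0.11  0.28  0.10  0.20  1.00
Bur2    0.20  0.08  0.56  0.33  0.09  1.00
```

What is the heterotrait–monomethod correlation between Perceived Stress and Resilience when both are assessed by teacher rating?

Different traits, same method: r(PS1, Res1) = 0.12.

0.12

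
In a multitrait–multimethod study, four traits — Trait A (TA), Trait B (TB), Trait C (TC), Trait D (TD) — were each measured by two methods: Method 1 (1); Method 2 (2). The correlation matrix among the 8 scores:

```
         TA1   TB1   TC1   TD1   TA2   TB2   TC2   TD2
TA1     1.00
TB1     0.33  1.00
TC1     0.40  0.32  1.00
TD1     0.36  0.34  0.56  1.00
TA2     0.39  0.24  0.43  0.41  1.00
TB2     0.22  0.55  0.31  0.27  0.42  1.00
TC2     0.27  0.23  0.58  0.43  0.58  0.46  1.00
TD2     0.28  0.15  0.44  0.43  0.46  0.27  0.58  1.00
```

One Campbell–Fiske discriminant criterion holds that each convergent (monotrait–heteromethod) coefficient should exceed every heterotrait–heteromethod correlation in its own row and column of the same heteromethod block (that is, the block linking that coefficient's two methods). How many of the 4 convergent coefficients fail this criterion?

Convergent coefficients and their comparison sets:
TA (methods 1·2): 0.39 vs {0.22, 0.24, 0.27, 0.43, 0.28, 0.41} → fail.
TB (methods 1·2): 0.55 vs {0.24, 0.22, 0.23, 0.31, 0.15, 0.27} → pass.
TC (methods 1·2): 0.58 vs {0.43, 0.27, 0.31, 0.23, 0.44, 0.43} → pass.
TD (methods 1·2): 0.43 vs {0.41, 0.28, 0.27, 0.15, 0.43, 0.44} → fail.
2 of 4 fail.

2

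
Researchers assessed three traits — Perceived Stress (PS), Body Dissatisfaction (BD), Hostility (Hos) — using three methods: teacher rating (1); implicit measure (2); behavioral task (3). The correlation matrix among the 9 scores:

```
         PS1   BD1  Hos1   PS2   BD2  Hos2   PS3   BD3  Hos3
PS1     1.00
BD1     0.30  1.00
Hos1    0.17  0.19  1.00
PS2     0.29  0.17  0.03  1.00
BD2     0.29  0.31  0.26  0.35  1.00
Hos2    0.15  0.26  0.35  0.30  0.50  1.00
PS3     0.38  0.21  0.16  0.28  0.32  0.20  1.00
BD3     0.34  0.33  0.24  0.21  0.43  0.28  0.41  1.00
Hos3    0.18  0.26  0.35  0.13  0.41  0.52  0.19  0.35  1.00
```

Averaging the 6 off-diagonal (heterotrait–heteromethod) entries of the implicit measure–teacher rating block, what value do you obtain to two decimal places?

HTHM values (method 2 × method 1): 0.17, 0.03, 0.29, 0.26, 0.15, 0.26; mean = 1.16/6 = 0.19.

0.19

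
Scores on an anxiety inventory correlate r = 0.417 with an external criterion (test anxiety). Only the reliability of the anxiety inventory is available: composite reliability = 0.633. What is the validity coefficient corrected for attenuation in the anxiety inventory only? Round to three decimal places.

0.524

Single correction: r_c = r_obs / √r_xx = 0.417 / √0.633 = 0.417 / 0.7956 ≈ 0.524.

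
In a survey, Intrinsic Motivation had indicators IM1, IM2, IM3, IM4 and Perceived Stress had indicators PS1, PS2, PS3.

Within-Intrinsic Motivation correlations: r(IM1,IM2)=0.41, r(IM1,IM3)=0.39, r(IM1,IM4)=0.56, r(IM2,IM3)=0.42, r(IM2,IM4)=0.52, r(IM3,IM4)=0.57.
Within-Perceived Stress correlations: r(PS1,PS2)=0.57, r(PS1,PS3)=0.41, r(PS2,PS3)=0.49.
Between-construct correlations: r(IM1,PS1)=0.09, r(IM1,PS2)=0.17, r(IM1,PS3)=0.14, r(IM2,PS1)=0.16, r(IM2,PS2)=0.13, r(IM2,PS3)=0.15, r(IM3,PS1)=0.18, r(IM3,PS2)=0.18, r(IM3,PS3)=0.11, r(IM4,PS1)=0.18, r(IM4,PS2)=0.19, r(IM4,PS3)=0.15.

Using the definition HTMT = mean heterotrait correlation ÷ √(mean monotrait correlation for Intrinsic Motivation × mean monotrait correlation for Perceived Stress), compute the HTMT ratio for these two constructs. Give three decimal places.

Between-construct mean = 1.83/12 = 0.1525.
Mean within-IM = 2.87/6 = 0.4783; mean within-PS = 1.47/3 = 0.4900.
Geometric mean = √(0.4783 × 0.4900) = 0.4841.
HTMT = 0.1525 / 0.4841 = 0.315.

0.315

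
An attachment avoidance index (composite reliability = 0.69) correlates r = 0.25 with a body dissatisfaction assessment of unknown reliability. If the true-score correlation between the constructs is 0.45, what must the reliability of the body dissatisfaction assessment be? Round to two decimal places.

0.45

r_true = r_obs / √(r_xx · r_yy) ⇒ 0.45 = 0.25 / √(0.69 · r_yy).
√(0.69 · r_yy) = 0.25 / 0.45 = 0.5556; 0.69 · r_yy = 0.3087; r_yy = 0.3087 / 0.69 ≈ 0.45.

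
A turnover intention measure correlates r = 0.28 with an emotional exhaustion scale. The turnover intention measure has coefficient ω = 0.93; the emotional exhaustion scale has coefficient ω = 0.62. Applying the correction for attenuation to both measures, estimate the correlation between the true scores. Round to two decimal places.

0.37

r_true = r_obs / √(r_xx · r_yy) = 0.28 / √(0.93 × 0.62) = 0.28 / √0.5766 = 0.28 / 0.7593 ≈ 0.37.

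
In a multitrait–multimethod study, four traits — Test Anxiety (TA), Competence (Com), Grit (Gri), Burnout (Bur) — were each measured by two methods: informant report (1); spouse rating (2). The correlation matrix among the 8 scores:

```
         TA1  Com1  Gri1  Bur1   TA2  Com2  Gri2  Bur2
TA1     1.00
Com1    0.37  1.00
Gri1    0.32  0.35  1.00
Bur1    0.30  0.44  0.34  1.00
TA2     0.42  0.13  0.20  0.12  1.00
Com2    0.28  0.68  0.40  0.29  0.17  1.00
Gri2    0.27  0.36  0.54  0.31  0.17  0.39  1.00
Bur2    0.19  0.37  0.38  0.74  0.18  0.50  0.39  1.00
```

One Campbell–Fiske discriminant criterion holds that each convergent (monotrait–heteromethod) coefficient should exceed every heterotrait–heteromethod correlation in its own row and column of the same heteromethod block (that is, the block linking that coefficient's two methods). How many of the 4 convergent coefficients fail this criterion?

0

Convergent coefficients and their comparison sets:
TA (methods 1·2): 0.42 vs {0.28, 0.13, 0.27, 0.20, 0.19, 0.12} → pass.
Com (methods 1·2): 0.68 vs {0.13, 0.28, 0.36, 0.40, 0.37, 0.29} → pass.
Gri (methods 1·2): 0.54 vs {0.20, 0.27, 0.40, 0.36, 0.38, 0.31} → pass.
Bur (methods 1·2): 0.74 vs {0.12, 0.19, 0.29, 0.37, 0.31, 0.38} → pass.
0 of 4 fail.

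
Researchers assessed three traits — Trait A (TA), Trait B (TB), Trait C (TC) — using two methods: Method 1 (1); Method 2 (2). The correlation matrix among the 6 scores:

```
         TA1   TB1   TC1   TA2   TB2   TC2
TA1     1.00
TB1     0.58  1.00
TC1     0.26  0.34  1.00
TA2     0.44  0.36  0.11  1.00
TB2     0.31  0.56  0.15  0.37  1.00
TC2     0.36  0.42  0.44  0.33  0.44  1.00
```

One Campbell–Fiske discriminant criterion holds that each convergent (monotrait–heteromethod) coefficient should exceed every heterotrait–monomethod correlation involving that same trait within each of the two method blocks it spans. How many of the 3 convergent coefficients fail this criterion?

3

Each convergent coefficient versus the relevant comparison correlations:
TA (methods 1·2): 0.44 vs {0.58, 0.37, 0.26, 0.33} → fail.
TB (methods 1·2): 0.56 vs {0.58, 0.37, 0.34, 0.44} → fail.
TC (methods 1·2): 0.44 vs {0.26, 0.33, 0.34, 0.44} → fail.
3 of 3 fail.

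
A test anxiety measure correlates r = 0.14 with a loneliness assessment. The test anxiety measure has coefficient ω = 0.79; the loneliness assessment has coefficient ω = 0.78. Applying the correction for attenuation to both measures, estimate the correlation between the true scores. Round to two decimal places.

0.18

r_true = r_obs / √(r_xx · r_yy) = 0.14 / √(0.79 × 0.78) = 0.14 / √0.6162 = 0.14 / 0.7850 ≈ 0.18.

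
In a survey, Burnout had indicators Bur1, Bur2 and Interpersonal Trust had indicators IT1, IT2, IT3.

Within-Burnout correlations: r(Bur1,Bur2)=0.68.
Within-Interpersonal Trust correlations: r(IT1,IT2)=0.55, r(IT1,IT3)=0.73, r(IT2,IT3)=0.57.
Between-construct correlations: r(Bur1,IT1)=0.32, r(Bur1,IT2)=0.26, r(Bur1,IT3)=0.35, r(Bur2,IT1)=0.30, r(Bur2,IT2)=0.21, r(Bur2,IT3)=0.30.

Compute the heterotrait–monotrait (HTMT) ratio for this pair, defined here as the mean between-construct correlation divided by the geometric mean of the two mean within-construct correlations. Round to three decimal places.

Mean between = 1.74/6 = 0.2900.
Mean within-Bur = 0.68/1 = 0.6800; mean within-IT = 1.85/3 = 0.6167.
Geometric mean = √(0.6800 × 0.6167) = 0.6476.
HTMT = 0.2900 / 0.6476 = 0.448.

0.448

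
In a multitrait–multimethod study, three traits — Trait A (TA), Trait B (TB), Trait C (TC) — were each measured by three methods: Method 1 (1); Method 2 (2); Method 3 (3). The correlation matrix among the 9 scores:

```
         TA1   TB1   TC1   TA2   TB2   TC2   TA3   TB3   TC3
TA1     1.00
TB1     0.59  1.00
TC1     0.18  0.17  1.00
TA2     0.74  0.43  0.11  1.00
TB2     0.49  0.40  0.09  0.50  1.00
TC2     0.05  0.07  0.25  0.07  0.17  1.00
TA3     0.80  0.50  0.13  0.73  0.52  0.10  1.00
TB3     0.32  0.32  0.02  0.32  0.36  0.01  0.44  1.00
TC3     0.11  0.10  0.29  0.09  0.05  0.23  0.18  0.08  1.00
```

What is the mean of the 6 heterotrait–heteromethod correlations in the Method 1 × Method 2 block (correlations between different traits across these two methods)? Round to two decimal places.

HTHM values (method 1 × method 2): 0.49, 0.05, 0.43, 0.07, 0.11, 0.09; mean = 1.24/6 = 0.21.

0.21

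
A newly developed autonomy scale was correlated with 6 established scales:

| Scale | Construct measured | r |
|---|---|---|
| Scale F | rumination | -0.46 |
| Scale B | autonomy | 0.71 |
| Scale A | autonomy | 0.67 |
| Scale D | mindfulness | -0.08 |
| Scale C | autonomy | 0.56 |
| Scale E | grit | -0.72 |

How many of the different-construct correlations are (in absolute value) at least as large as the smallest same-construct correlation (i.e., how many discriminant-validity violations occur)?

1

Convergent (same construct = autonomy): Scale B, Scale A, Scale C.
Smallest convergent = 0.56. Discriminant |r|: 0.46, 0.08, 0.72; count ≥ 0.56 → 1.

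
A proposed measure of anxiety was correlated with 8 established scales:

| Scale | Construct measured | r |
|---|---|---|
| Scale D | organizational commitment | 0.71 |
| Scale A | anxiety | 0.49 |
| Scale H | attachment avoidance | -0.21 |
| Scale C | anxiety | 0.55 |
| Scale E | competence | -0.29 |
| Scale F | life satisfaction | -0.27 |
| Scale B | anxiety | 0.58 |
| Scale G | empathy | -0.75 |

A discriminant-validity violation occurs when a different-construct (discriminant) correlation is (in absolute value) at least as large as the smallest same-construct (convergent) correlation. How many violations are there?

2

Convergent (same construct = anxiety): Scale A, Scale C, Scale B.
Smallest convergent = 0.49. Discriminant |r|: 0.71, 0.21, 0.29, 0.27, 0.75; count ≥ 0.49 → 2.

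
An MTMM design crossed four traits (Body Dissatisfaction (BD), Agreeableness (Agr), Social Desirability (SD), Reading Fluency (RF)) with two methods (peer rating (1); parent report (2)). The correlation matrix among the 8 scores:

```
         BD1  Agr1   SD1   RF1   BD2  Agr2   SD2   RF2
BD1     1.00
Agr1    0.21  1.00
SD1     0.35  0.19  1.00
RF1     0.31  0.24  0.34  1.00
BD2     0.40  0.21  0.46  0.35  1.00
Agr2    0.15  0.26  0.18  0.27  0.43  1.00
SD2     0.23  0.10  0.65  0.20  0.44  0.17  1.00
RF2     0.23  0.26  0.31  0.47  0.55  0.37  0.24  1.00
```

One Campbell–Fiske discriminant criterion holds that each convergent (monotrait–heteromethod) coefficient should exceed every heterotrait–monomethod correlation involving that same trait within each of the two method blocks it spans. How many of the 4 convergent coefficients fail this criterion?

Each convergent coefficient versus the relevant comparison correlations:
BD (methods 1·2): 0.40 vs {0.21, 0.43, 0.35, 0.44, 0.31, 0.55} → fail.
Agr (methods 1·2): 0.26 vs {0.21, 0.43, 0.19, 0.17, 0.24, 0.37} → fail.
SD (methods 1·2): 0.65 vs {0.35, 0.44, 0.19, 0.17, 0.34, 0.24} → pass.
RF (methods 1·2): 0.47 vs {0.31, 0.55, 0.24, 0.37, 0.34, 0.24} → fail.
3 of 4 fail.

3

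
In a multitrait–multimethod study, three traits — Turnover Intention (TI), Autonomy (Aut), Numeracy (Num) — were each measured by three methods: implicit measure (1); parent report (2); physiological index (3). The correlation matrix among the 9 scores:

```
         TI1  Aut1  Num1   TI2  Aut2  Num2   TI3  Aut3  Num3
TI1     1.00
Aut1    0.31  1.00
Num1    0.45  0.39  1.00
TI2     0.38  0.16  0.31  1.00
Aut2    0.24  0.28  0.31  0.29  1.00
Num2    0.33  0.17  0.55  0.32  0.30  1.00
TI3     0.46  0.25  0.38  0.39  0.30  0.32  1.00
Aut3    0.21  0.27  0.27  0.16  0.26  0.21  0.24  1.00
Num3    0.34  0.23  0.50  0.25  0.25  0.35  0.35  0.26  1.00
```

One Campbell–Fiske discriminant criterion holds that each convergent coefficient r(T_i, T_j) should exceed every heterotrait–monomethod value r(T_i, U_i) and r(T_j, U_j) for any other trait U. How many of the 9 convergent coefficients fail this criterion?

Each convergent coefficient versus the relevant comparison correlations:
TI (methods 1·2): 0.38 vs {0.31, 0.29, 0.45, 0.32} → fail.
TI (methods 1·3): 0.46 vs {0.31, 0.24, 0.45, 0.35} → pass.
TI (methods 2·3): 0.39 vs {0.29, 0.24, 0.32, 0.35} → pass.
Aut (methods 1·2): 0.28 vs {0.31, 0.29, 0.39, 0.30} → fail.
Aut (methods 1·3): 0.27 vs {0.31, 0.24, 0.39, 0.26} → fail.
Aut (methods 2·3): 0.26 vs {0.29, 0.24, 0.30, 0.26} → fail.
Num (methods 1·2): 0.55 vs {0.45, 0.32, 0.39, 0.30} → pass.
Num (methods 1·3): 0.50 vs {0.45, 0.35, 0.39, 0.26} → pass.
Num (methods 2·3): 0.35 vs {0.32, 0.35, 0.30, 0.26} → fail.
5 of 9 fail.

5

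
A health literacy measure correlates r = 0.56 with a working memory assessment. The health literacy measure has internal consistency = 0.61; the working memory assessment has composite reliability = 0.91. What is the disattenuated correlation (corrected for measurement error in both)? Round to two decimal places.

r_true = r_obs / √(r_xx · r_yy) = 0.56 / √(0.61 × 0.91) = 0.56 / √0.5551 = 0.56 / 0.7451 ≈ 0.75.

0.75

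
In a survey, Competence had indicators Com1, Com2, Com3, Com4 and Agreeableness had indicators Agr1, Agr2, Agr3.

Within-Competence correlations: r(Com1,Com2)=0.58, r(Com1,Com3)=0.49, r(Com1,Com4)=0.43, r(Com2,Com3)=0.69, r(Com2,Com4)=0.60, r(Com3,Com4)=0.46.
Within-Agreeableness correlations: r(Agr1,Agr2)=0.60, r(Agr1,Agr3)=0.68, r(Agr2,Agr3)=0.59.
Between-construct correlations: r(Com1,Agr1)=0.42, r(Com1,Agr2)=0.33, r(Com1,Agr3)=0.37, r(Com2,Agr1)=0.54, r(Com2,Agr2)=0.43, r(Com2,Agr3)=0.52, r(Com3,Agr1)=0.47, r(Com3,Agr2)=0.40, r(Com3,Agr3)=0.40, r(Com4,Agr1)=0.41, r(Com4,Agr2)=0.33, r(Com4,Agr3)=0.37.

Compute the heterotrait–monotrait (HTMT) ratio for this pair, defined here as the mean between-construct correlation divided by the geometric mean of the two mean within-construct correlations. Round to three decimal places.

0.716

Mean heterotrait r = 4.99/12 = 0.4158.
Mean within-Com = 3.25/6 = 0.5417; mean within-Agr = 1.87/3 = 0.6233.
Geometric mean = √(0.5417 × 0.6233) = 0.5811.
HTMT = 0.4158 / 0.5811 = 0.716.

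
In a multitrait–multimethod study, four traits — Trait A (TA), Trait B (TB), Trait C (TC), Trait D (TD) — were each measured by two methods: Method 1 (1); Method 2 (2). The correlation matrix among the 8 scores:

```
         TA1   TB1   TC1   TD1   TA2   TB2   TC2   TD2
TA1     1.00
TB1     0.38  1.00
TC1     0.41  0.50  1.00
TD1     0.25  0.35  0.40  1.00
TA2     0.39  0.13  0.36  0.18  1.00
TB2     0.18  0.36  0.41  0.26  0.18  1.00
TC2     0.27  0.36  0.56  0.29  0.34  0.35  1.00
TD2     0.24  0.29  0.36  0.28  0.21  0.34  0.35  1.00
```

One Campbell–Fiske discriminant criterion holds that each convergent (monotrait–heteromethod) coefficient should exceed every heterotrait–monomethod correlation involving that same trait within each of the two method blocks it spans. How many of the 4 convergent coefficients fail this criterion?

Convergent coefficients and their comparison sets:
TA (methods 1·2): 0.39 vs {0.38, 0.18, 0.41, 0.34, 0.25, 0.21} → fail.
TB (methods 1·2): 0.36 vs {0.38, 0.18, 0.50, 0.35, 0.35, 0.34} → fail.
TC (methods 1·2): 0.56 vs {0.41, 0.34, 0.50, 0.35, 0.40, 0.35} → pass.
TD (methods 1·2): 0.28 vs {0.25, 0.21, 0.35, 0.34, 0.40, 0.35} → fail.
3 of 4 fail.

3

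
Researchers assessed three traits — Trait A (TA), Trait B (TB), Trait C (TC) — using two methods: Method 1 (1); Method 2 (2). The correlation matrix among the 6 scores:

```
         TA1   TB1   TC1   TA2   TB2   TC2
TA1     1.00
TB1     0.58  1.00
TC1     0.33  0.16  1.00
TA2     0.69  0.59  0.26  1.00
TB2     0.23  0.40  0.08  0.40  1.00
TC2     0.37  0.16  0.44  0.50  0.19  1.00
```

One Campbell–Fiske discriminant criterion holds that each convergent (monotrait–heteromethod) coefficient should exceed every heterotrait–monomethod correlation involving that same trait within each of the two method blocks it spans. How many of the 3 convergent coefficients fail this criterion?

2

Each convergent coefficient versus the relevant comparison correlations:
TA (methods 1·2): 0.69 vs {0.58, 0.40, 0.33, 0.50} → pass.
TB (methods 1·2): 0.40 vs {0.58, 0.40, 0.16, 0.19} → fail.
TC (methods 1·2): 0.44 vs {0.33, 0.50, 0.16, 0.19} → fail.
2 of 3 fail.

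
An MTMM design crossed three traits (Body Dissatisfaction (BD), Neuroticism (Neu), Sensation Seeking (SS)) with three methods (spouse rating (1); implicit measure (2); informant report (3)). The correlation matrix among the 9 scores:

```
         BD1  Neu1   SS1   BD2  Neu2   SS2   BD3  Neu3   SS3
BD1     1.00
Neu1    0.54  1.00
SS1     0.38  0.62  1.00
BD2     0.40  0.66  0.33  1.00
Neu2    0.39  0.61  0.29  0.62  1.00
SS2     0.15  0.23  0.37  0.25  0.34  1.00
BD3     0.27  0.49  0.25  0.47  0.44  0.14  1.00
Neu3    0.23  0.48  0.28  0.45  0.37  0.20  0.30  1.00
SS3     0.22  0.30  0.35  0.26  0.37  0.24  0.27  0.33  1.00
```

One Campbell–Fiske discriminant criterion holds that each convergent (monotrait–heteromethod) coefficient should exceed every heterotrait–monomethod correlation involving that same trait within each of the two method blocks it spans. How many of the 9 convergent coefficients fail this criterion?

9

Each convergent coefficient versus the relevant comparison correlations:
BD (methods 1·2): 0.40 vs {0.54, 0.62, 0.38, 0.25} → fail.
BD (methods 1·3): 0.27 vs {0.54, 0.30, 0.38, 0.27} → fail.
BD (methods 2·3): 0.47 vs {0.62, 0.30, 0.25, 0.27} → fail.
Neu (methods 1·2): 0.61 vs {0.54, 0.62, 0.62, 0.34} → fail.
Neu (methods 1·3): 0.48 vs {0.54, 0.30, 0.62, 0.33} → fail.
Neu (methods 2·3): 0.37 vs {0.62, 0.30, 0.34, 0.33} → fail.
SS (methods 1·2): 0.37 vs {0.38, 0.25, 0.62, 0.34} → fail.
SS (methods 1·3): 0.35 vs {0.38, 0.27, 0.62, 0.33} → fail.
SS (methods 2·3): 0.24 vs {0.25, 0.27, 0.34, 0.33} → fail.
9 of 9 fail.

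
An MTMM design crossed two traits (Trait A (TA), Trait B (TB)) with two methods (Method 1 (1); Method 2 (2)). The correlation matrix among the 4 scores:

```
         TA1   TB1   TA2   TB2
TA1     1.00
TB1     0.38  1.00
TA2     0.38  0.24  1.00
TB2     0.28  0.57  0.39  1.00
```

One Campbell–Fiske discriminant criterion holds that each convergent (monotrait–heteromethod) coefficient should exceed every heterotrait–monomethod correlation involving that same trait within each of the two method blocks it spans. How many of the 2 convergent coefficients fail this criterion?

1

Each convergent coefficient versus the relevant comparison correlations:
TA (methods 1·2): 0.38 vs {0.38, 0.39} → fail.
TB (methods 1·2): 0.57 vs {0.38, 0.39} → pass.
1 of 2 fail.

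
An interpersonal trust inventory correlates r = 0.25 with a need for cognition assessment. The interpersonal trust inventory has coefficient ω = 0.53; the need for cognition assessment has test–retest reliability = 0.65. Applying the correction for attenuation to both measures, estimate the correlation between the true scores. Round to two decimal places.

r_true = r_obs / √(r_xx · r_yy) = 0.25 / √(0.53 × 0.65) = 0.25 / √0.3445 = 0.25 / 0.5869 ≈ 0.43.

0.43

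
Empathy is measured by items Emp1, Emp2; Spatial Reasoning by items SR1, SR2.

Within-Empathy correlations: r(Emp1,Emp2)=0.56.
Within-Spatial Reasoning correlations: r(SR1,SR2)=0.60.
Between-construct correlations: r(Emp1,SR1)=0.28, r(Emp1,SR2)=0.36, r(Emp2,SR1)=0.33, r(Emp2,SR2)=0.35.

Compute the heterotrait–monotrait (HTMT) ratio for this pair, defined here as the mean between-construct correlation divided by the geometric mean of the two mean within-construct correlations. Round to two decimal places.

0.57

Mean between = 1.32/4 = 0.3300.
Mean within-Emp = 0.56/1 = 0.5600; mean within-SR = 0.60/1 = 0.6000.
Geometric mean = √(0.5600 × 0.6000) = 0.5797.
HTMT = 0.3300 / 0.5797 = 0.57.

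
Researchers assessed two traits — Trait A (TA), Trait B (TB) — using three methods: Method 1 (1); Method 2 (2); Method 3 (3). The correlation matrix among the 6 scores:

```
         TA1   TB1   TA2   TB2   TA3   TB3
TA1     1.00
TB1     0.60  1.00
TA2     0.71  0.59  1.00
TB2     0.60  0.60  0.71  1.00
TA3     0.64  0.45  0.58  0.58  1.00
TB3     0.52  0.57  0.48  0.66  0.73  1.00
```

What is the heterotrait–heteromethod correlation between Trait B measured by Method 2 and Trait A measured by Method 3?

0.58

Different traits and methods: r(TB2, TA3) = 0.58.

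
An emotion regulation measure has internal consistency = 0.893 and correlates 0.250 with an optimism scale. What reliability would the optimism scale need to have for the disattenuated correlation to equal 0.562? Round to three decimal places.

0.222

r_true = r_obs / √(r_xx · r_yy) ⇒ 0.562 = 0.250 / √(0.893 · r_yy).
√(0.893 · r_yy) = 0.250 / 0.562 = 0.4448; 0.893 · r_yy = 0.1978; r_yy = 0.1978 / 0.893 ≈ 0.222.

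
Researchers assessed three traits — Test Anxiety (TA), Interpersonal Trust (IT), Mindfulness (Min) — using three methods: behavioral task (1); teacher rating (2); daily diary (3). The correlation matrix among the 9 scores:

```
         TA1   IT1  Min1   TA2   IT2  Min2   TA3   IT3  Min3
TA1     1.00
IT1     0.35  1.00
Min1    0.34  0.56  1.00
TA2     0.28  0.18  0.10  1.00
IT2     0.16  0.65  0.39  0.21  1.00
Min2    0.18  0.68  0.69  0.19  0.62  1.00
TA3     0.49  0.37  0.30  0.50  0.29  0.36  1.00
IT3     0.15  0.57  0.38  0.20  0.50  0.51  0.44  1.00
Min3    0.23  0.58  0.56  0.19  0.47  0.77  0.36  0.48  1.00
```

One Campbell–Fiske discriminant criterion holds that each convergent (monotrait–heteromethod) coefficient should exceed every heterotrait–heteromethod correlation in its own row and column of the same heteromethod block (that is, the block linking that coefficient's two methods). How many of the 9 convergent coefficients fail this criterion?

4

Each convergent coefficient versus the relevant comparison correlations:
TA (methods 1·2): 0.28 vs {0.16, 0.18, 0.18, 0.10} → pass.
TA (methods 1·3): 0.49 vs {0.15, 0.37, 0.23, 0.30} → pass.
TA (methods 2·3): 0.50 vs {0.20, 0.29, 0.19, 0.36} → pass.
IT (methods 1·2): 0.65 vs {0.18, 0.16, 0.68, 0.39} → fail.
IT (methods 1·3): 0.57 vs {0.37, 0.15, 0.58, 0.38} → fail.
IT (methods 2·3): 0.50 vs {0.29, 0.20, 0.47, 0.51} → fail.
Min (methods 1·2): 0.69 vs {0.10, 0.18, 0.39, 0.68} → pass.
Min (methods 1·3): 0.56 vs {0.30, 0.23, 0.38, 0.58} → fail.
Min (methods 2·3): 0.77 vs {0.36, 0.19, 0.51, 0.47} → pass.
4 of 9 fail.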